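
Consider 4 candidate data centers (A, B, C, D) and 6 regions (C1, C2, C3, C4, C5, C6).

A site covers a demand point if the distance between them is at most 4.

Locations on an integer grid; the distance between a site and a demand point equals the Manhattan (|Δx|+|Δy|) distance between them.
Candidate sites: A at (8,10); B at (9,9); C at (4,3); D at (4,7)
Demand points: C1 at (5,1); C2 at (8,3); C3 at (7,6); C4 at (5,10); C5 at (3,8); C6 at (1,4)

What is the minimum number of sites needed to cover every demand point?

Coverage sets (demand points within 4 of each site):
  A: {C4}
  B: {}
  C: {C1, C2, C6}
  D: {C3, C4, C5}
No single site covers all 6 demand points.
But {C, D} covers everything, so the minimum is 2.

2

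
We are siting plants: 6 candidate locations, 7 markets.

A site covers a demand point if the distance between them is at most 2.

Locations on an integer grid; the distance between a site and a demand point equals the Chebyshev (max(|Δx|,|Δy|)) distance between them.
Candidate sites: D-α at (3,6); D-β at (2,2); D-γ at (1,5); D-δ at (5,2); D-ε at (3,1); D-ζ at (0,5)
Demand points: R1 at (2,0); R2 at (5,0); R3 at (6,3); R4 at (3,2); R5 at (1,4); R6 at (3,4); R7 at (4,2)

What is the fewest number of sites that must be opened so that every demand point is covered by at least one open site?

2

Coverage sets (demand points within 2 of each site):
  D-α: {R5, R6}
  D-β: {R1, R4, R5, R6, R7}
  D-γ: {R5, R6}
  D-δ: {R2, R3, R4, R6, R7}
  D-ε: {R1, R2, R4, R7}
  D-ζ: {R5}
No single site covers all 7 demand points.
But {D-β, D-δ} covers everything, so the minimum is 2.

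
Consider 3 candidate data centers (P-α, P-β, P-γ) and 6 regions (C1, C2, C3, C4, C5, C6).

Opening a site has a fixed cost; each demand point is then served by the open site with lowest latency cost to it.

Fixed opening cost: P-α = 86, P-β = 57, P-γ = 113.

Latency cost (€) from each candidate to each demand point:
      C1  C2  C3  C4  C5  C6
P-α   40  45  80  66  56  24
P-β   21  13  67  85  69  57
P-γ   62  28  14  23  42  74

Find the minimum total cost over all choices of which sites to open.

340

Open {P-β, P-γ}: assign each demand point to its cheapest open site.
  C1→P-β 21, C2→P-β 13, C3→P-γ 14, C4→P-γ 23, C5→P-γ 42, C6→P-β 57
  latency cost 170, fixed 170 → total 340.
Compare {P-γ}: latency cost 243 + fixed 113 = 356.
Compare {P-β}: latency cost 312 + fixed 57 = 369.
Compare {P-α, P-γ}: latency cost 171 + fixed 199 = 370.
All other subsets cost ≥ 356. Minimum total cost: 340.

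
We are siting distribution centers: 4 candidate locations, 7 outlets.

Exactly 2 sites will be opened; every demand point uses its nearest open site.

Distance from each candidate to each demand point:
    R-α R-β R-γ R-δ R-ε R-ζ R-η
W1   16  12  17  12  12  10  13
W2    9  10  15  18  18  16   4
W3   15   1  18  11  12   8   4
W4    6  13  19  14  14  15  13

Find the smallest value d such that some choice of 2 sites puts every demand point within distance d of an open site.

15

Open {W1, W2}.
  Farthest demand point is R-γ at distance 15 (to W2); all others are ≤ 15.
With {W2, W3} the worst case is 15.
With {W2, W4} the worst case is 15.
No size-2 selection achieves below 15.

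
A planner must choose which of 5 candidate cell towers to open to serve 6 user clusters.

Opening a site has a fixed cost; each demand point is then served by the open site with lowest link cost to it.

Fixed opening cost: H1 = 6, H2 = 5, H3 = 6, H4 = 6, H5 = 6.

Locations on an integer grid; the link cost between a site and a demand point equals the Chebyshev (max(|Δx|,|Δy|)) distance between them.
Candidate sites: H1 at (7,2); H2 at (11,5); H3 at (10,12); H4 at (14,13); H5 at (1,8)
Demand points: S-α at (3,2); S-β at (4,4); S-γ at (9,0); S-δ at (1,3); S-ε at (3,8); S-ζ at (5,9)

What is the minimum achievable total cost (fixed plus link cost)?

32

Open {H1, H5}: assign each demand point to its cheapest open site.
  S-α→H1 4, S-β→H1 3, S-γ→H1 2, S-δ→H5 5, S-ε→H5 2, S-ζ→H5 4
  link cost 20, fixed 12 → total 32.
Compare {H1}: link cost 28 + fixed 6 = 34.
Compare {H5}: link cost 29 + fixed 6 = 35.
Compare {H2, H5}: link cost 26 + fixed 11 = 37.
All other subsets cost ≥ 34. Minimum total cost: 32.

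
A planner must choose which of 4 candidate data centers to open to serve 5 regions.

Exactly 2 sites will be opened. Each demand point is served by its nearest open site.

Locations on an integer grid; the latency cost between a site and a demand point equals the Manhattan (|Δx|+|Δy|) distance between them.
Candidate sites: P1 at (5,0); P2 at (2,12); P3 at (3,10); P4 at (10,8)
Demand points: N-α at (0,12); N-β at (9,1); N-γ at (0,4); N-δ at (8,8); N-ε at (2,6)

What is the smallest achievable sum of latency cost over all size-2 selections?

Open {P2, P4}.
  N-α→P2 2, N-β→P4 8, N-γ→P2 10, N-δ→P4 2, N-ε→P2 6  ⇒ total 28.
Compare {P3, P4}: total 29.
Compare {P1, P3}: total 31.
No size-2 selection does better; minimum is 28.

28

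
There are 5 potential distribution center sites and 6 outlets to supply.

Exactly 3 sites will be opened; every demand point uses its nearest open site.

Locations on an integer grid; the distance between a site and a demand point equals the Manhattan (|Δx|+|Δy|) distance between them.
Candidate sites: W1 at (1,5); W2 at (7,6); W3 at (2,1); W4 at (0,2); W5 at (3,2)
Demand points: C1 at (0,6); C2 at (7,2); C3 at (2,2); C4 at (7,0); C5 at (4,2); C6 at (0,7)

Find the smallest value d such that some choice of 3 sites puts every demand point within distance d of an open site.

6

Open {W1, W2, W3}.
  Farthest demand point is C4 at distance 6 (to W2); all others are ≤ 6.
With {W1, W2, W4} the worst case is 6.
With {W1, W2, W5} the worst case is 6.
No size-3 selection achieves below 6.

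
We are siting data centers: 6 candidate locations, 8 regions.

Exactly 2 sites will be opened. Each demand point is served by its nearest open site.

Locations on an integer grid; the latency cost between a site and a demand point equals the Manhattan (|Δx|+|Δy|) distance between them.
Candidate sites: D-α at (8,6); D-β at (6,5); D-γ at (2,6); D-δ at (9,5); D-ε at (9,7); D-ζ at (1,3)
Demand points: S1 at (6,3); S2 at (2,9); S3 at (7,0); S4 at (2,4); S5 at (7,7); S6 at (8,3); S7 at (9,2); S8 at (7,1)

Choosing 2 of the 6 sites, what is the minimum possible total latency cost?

31

Open {D-β, D-γ}.
  S1→D-β 2, S2→D-γ 3, S3→D-β 6, S4→D-γ 2, S5→D-β 3, S6→D-β 4, S7→D-β 6, S8→D-β 5  ⇒ total 31.
Compare {D-α, D-γ}: total 33.
Compare {D-γ, D-δ}: total 33.
No size-2 selection does better; minimum is 31.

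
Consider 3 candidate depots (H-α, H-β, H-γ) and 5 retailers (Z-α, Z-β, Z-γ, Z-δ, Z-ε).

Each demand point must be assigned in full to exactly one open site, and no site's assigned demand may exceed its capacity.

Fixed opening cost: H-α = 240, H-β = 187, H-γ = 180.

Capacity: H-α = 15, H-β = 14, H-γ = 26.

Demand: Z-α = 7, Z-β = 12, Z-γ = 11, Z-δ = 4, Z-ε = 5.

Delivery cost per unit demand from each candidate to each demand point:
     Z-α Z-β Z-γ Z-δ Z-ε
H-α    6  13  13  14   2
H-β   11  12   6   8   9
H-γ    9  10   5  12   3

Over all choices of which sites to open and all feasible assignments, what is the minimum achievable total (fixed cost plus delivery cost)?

Open {H-α, H-γ}; cheapest assignment that respects the capacities:
  H-α (cap 15, load 15): Z-γ, Z-δ — cost 11×13 + 4×14 = 199
  H-γ (cap 26, load 24): Z-α, Z-β, Z-ε — cost 7×9 + 12×10 + 5×3 = 198
  Shipping 397, fixed 420 → total 817.
  Any other capacity-feasible assignment to {H-α, H-γ} ships for at least 397.
Compare {H-α, H-β, H-γ}: its best feasible assignment gives total 866.
Every other set of open sites that can feasibly serve all demand totals ≥ 866 even under its best assignment. Minimum: 817.

817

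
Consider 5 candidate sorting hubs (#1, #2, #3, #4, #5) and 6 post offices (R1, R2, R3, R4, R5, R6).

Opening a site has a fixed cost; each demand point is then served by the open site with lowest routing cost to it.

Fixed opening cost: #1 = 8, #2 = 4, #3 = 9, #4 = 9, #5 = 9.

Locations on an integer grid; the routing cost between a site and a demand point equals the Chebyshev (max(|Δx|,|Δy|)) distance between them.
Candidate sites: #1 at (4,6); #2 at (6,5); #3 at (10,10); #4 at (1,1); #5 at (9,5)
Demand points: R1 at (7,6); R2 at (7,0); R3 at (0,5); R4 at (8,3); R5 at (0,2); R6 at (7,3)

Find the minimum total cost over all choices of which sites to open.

Open {#2}: assign each demand point to its cheapest open site.
  R1→#2 1, R2→#2 5, R3→#2 6, R4→#2 2, R5→#2 6, R6→#2 2
  routing cost 22, fixed 4 → total 26.
Compare {#2, #4}: routing cost 15 + fixed 13 = 28.
Compare {#1, #2}: routing cost 18 + fixed 12 = 30.
Compare {#1}: routing cost 24 + fixed 8 = 32.
All other subsets cost ≥ 28. Minimum total cost: 26.

26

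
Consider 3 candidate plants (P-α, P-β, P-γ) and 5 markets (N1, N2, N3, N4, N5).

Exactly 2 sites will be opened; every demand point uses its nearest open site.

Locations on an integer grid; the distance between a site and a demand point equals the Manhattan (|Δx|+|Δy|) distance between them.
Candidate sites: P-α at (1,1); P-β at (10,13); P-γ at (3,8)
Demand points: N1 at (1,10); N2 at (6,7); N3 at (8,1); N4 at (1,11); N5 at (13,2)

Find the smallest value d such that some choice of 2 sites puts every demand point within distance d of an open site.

Open {P-α, P-β}.
  Farthest demand point is N5 at distance 13 (to P-α); all others are ≤ 13.
With {P-α, P-γ} the worst case is 13.
With {P-β, P-γ} the worst case is 14.
No size-2 selection achieves below 13.

13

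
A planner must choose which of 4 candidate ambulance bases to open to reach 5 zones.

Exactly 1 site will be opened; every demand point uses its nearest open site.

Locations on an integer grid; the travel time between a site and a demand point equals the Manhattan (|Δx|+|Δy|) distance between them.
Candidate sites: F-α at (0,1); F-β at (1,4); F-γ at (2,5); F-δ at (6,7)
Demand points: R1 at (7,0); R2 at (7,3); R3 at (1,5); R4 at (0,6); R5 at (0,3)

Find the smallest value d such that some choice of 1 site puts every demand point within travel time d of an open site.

9

Open {F-α}.
  Farthest demand point is R2 at travel time 9 (to F-α); all others are ≤ 9.
With {F-β} the worst case is 10.
With {F-γ} the worst case is 10.
No size-1 selection achieves below 9.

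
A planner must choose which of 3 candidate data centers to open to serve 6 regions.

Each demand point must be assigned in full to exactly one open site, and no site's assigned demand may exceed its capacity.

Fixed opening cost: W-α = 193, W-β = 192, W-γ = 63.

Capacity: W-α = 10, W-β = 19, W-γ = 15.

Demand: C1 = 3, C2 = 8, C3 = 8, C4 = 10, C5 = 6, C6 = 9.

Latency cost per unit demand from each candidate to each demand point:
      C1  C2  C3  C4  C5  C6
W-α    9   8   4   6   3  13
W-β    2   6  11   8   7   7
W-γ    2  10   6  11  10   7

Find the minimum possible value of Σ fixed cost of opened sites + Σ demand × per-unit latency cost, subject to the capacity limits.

Open {W-α, W-β, W-γ}; cheapest assignment that respects the capacities:
  W-α (cap 10, load 10): C4 — cost 10×6 = 60
  W-β (cap 19, load 19): C1, C2, C3 — cost 3×2 + 8×6 + 8×11 = 142
  W-γ (cap 15, load 15): C5, C6 — cost 6×10 + 9×7 = 123
  Shipping 325, fixed 448 → total 773.
  Any other capacity-feasible assignment to {W-α, W-β, W-γ} ships for at least 325.
Total demand is 44 and no other set of sites has combined capacity ≥ 44, so {W-α, W-β, W-γ} is the only feasible choice of open sites. Minimum: 773.

773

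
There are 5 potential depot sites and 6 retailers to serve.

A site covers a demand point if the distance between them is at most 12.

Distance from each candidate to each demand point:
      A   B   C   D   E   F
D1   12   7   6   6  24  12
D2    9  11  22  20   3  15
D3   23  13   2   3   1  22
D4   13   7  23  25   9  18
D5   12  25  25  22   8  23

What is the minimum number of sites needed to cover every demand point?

2

Coverage sets (demand points within 12 of each site):
  D1: {A, B, C, D, F}
  D2: {A, B, E}
  D3: {C, D, E}
  D4: {B, E}
  D5: {A, E}
No single site covers all 6 demand points.
But {D1, D2} covers everything, so the minimum is 2.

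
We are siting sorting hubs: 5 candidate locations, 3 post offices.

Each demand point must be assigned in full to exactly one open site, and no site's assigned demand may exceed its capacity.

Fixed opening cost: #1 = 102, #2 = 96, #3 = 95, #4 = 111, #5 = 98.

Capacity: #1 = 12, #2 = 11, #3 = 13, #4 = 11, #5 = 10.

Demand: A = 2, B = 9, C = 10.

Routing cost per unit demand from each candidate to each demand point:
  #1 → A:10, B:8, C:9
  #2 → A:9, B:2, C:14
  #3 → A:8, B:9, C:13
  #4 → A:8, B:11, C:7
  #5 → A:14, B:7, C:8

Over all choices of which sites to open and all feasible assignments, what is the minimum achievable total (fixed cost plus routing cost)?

Open {#2, #5}; cheapest assignment that respects the capacities:
  #2 (cap 11, load 11): A, B — cost 2×9 + 9×2 = 36
  #5 (cap 10, load 10): C — cost 10×8 = 80
  Shipping 116, fixed 194 → total 310.
  Any other capacity-feasible assignment to {#2, #5} ships for at least 116.
Compare {#2, #4}: its best feasible assignment gives total 313.
Compare {#1, #2}: its best feasible assignment gives total 324.
Every other set of open sites that can feasibly serve all demand totals ≥ 313 even under its best assignment. Minimum: 310.

310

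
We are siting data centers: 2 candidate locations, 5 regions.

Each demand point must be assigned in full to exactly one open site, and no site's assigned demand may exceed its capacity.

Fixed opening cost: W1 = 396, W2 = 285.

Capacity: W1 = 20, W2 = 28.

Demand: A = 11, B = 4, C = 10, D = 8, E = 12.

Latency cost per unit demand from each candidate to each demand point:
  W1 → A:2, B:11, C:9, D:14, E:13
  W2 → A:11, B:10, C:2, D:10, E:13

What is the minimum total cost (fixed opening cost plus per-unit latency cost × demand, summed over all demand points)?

1031

Open {W1, W2}; cheapest assignment that respects the capacities:
  W1 (cap 20, load 19): A, D — cost 11×2 + 8×14 = 134
  W2 (cap 28, load 26): B, C, E — cost 4×10 + 10×2 + 12×13 = 216
  Shipping 350, fixed 681 → total 1031.
  Any other capacity-feasible assignment to {W1, W2} ships for at least 350.
Total demand is 45 and no other set of sites has combined capacity ≥ 45, so {W1, W2} is the only feasible choice of open sites. Minimum: 1031.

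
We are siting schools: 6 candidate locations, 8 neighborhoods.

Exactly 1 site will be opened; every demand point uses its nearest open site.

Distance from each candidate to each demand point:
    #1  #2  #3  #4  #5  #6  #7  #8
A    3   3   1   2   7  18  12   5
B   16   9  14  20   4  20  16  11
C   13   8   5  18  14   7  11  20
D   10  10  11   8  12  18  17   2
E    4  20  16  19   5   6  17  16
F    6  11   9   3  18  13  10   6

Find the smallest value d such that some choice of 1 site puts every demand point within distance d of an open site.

Open {A}.
  Farthest demand point is #6 at distance 18 (to A); all others are ≤ 18.
With {D} the worst case is 18.
With {F} the worst case is 18.
No size-1 selection achieves below 18.

18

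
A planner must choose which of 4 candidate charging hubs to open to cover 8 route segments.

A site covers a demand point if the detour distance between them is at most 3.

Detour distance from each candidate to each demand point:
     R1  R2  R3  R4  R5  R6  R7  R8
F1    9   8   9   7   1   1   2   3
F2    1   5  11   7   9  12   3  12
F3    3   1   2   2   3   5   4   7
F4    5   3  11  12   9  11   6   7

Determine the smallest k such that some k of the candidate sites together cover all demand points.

2

Coverage sets (demand points within 3 of each site):
  F1: {R5, R6, R7, R8}
  F2: {R1, R7}
  F3: {R1, R2, R3, R4, R5}
  F4: {R2}
No single site covers all 8 demand points.
But {F1, F3} covers everything, so the minimum is 2.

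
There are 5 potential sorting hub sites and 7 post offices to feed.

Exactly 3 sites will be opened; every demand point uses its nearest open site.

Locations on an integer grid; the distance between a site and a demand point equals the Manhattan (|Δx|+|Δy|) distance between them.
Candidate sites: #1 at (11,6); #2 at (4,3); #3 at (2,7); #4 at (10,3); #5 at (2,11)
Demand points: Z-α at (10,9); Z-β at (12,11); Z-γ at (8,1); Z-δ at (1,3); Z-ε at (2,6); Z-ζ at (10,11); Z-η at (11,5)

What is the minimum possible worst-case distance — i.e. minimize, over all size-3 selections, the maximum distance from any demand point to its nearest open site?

6

Open {#1, #2, #3}.
  Farthest demand point is Z-β at distance 6 (to #1); all others are ≤ 6.
With {#1, #2, #4} the worst case is 6.
With {#1, #2, #5} the worst case is 6.
No size-3 selection achieves below 6.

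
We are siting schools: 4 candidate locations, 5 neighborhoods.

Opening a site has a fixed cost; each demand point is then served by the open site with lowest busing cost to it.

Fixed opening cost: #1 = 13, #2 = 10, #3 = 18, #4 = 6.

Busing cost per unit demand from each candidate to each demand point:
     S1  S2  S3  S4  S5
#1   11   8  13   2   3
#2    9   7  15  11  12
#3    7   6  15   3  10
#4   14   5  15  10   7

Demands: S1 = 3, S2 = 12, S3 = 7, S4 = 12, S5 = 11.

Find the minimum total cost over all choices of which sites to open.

Open {#1, #4}: assign each demand point to its cheapest open site.
  S1→#1 3×11=33, S2→#4 12×5=60, S3→#1 7×13=91, S4→#1 12×2=24, S5→#1 11×3=33
  busing cost 241, fixed 19 → total 260.
Compare {#1, #2, #4}: busing cost 235 + fixed 29 = 264.
Compare {#1, #3, #4}: busing cost 229 + fixed 37 = 266.
Compare {#1, #3}: busing cost 241 + fixed 31 = 272.
All other subsets cost ≥ 264. Minimum total cost: 260.

260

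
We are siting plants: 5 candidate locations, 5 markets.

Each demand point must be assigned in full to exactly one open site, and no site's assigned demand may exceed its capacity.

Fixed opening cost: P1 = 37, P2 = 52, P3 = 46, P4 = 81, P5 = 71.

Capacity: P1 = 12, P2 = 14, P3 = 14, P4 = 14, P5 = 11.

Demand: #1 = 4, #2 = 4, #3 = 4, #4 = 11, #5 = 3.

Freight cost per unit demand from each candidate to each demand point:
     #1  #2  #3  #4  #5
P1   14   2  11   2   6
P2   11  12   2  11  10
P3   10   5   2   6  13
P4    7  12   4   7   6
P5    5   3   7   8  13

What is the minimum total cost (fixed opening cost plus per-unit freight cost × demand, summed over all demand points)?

252

Open {P1, P2, P5}; cheapest assignment that respects the capacities:
  P1 (cap 12, load 11): #4 — cost 11×2 = 22
  P2 (cap 14, load 7): #3, #5 — cost 4×2 + 3×10 = 38
  P5 (cap 11, load 8): #1, #2 — cost 4×5 + 4×3 = 32
  Shipping 92, fixed 160 → total 252.
  Any other capacity-feasible assignment to {P1, P2, P5} ships for at least 92.
Compare {P1, P2, P3}: its best feasible assignment gives total 255.
Compare {P1, P3, P5}: its best feasible assignment gives total 255.
Every other set of open sites that can feasibly serve all demand totals ≥ 255 even under its best assignment. Minimum: 252.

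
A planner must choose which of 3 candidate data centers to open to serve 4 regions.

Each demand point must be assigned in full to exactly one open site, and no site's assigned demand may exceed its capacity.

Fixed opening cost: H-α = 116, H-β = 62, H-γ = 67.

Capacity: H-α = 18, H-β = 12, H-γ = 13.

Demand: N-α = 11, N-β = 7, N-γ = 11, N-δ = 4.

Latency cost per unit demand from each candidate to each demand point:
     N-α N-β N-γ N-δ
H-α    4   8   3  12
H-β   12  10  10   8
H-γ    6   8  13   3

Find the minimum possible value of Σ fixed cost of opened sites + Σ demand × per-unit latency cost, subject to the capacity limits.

Open {H-α, H-β, H-γ}; cheapest assignment that respects the capacities:
  H-α (cap 18, load 18): N-β, N-γ — cost 7×8 + 11×3 = 89
  H-β (cap 12, load 4): N-δ — cost 4×8 = 32
  H-γ (cap 13, load 11): N-α — cost 11×6 = 66
  Shipping 187, fixed 245 → total 432.
  Any other capacity-feasible assignment to {H-α, H-β, H-γ} ships for at least 187.
Total demand is 33 and no other set of sites has combined capacity ≥ 33, so {H-α, H-β, H-γ} is the only feasible choice of open sites. Minimum: 432.

432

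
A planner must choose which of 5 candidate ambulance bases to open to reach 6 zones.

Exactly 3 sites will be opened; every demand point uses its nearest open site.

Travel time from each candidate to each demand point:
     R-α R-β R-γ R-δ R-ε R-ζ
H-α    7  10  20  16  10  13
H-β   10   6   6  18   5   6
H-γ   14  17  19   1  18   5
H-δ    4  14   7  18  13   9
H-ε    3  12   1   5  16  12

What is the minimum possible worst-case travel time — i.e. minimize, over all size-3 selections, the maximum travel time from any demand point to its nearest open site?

Open {H-α, H-β, H-ε}.
  Farthest demand point is R-β at travel time 6 (to H-β); all others are ≤ 6.
With {H-β, H-γ, H-δ} the worst case is 6.
With {H-β, H-γ, H-ε} the worst case is 6.
No size-3 selection achieves below 6.

6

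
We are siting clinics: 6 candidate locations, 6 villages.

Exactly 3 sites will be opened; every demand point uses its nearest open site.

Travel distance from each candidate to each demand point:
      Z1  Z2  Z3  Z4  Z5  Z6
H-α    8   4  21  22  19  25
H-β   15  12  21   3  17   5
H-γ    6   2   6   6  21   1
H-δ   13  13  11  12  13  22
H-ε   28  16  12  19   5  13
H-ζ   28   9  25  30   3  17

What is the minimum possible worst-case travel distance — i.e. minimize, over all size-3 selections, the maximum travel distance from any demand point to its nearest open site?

Open {H-α, H-γ, H-ε}.
  Farthest demand point is Z1 at travel distance 6 (to H-γ); all others are ≤ 6.
With {H-α, H-γ, H-ζ} the worst case is 6.
With {H-β, H-γ, H-ε} the worst case is 6.
No size-3 selection achieves below 6.

6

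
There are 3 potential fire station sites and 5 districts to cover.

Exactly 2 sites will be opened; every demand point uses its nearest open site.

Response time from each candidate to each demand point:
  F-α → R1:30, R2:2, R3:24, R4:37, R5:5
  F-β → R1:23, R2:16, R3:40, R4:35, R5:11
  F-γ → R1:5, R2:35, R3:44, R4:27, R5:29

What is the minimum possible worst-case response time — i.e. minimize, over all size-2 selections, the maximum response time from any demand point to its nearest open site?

27

Open {F-α, F-γ}.
  Farthest demand point is R4 at response time 27 (to F-γ); all others are ≤ 27.
With {F-α, F-β} the worst case is 35.
With {F-β, F-γ} the worst case is 40.
No size-2 selection achieves below 27.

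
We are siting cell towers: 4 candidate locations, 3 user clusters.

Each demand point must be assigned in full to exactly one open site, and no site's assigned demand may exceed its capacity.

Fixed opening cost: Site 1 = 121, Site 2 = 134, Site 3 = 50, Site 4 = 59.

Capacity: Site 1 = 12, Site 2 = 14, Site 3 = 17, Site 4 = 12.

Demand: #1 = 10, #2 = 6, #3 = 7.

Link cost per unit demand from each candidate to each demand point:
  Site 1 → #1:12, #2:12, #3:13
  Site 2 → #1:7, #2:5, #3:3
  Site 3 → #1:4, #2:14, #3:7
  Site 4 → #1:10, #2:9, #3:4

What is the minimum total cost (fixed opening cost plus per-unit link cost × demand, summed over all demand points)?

Open {Site 3, Site 4}; cheapest assignment that respects the capacities:
  Site 3 (cap 17, load 17): #1, #3 — cost 10×4 + 7×7 = 89
  Site 4 (cap 12, load 6): #2 — cost 6×9 = 54
  Shipping 143, fixed 109 → total 252.
  Any other capacity-feasible assignment to {Site 3, Site 4} ships for at least 143.
Compare {Site 2, Site 3}: its best feasible assignment gives total 275.
Compare {Site 1, Site 3}: its best feasible assignment gives total 332.
Every other set of open sites that can feasibly serve all demand totals ≥ 275 even under its best assignment. Minimum: 252.

252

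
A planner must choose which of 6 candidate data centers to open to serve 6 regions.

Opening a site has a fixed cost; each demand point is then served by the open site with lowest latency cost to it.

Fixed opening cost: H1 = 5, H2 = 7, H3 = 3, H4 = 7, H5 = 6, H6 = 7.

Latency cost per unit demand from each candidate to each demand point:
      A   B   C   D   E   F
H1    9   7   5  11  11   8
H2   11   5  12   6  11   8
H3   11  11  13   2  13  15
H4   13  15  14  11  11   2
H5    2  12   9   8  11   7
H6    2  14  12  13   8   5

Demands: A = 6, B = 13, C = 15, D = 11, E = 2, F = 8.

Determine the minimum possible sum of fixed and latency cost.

Open {H1, H2, H3, H4, H6}: assign each demand point to its cheapest open site.
  A→H6 6×2=12, B→H2 13×5=65, C→H1 15×5=75, D→H3 11×2=22, E→H6 2×8=16, F→H4 8×2=16
  latency cost 206, fixed 29 → total 235.
Compare {H1, H2, H3, H4, H5}: latency cost 212 + fixed 28 = 240.
Compare {H1, H2, H3, H4, H5, H6}: latency cost 206 + fixed 35 = 241.
Compare {H1, H2, H3, H6}: latency cost 230 + fixed 22 = 252.
All other subsets cost ≥ 240. Minimum total cost: 235.

235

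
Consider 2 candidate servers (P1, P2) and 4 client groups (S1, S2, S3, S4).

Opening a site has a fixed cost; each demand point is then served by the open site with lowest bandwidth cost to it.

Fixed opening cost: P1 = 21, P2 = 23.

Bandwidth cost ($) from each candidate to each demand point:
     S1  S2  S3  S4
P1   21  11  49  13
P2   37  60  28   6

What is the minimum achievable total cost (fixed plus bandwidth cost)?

110

Open {P1, P2}: assign each demand point to its cheapest open site.
  S1→P1 21, S2→P1 11, S3→P2 28, S4→P2 6
  bandwidth cost 66, fixed 44 → total 110.
Compare {P1}: bandwidth cost 94 + fixed 21 = 115.
Compare {P2}: bandwidth cost 131 + fixed 23 = 154.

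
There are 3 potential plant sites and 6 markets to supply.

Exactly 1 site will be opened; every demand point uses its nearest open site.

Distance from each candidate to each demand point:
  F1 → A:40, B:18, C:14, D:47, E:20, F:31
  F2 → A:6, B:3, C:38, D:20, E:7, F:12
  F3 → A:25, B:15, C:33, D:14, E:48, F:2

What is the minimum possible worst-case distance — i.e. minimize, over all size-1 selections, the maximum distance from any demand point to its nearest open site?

38

Open {F2}.
  Farthest demand point is C at distance 38 (to F2); all others are ≤ 38.
With {F1} the worst case is 47.
With {F3} the worst case is 48.
No size-1 selection achieves below 38.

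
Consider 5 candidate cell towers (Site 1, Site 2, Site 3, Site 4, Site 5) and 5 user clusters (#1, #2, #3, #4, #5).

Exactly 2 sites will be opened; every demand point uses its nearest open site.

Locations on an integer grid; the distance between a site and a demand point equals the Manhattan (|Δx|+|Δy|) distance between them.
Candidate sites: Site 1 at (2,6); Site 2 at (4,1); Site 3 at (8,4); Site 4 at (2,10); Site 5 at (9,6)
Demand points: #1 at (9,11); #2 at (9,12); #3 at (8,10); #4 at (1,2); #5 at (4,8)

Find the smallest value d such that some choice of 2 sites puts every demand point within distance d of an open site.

6

Open {Site 1, Site 5}.
  Farthest demand point is #2 at distance 6 (to Site 5); all others are ≤ 6.
With {Site 2, Site 5} the worst case is 7.
With {Site 1, Site 3} the worst case is 9.
No size-2 selection achieves below 6.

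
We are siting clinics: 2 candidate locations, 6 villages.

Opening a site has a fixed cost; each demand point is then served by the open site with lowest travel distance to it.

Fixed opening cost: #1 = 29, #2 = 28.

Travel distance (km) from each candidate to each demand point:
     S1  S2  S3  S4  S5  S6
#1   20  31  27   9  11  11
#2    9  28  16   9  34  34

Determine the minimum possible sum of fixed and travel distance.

138

Open {#1}: assign each demand point to its cheapest open site.
  S1→#1 20, S2→#1 31, S3→#1 27, S4→#1 9, S5→#1 11, S6→#1 11
  travel distance 109, fixed 29 → total 138.
Compare {#1, #2}: travel distance 84 + fixed 57 = 141.
Compare {#2}: travel distance 130 + fixed 28 = 158.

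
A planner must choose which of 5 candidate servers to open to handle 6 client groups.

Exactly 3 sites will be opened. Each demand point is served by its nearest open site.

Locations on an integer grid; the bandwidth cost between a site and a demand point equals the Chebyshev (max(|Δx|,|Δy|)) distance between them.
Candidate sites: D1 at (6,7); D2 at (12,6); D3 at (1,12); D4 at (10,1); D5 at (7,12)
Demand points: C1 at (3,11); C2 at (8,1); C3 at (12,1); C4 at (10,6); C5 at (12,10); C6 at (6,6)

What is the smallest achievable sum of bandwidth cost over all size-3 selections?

15

Open {D1, D2, D4}.
  C1→D1 4, C2→D4 2, C3→D4 2, C4→D2 2, C5→D2 4, C6→D1 1  ⇒ total 15.
Compare {D1, D3, D4}: total 17.
Compare {D2, D3, D4}: total 17.
No size-3 selection does better; minimum is 15.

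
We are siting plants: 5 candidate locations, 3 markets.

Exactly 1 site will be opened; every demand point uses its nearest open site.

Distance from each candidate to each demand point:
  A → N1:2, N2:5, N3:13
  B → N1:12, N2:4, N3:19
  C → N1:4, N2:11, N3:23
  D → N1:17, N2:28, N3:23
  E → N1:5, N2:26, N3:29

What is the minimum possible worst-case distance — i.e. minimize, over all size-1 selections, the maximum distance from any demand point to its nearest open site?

13

Open {A}.
  Farthest demand point is N3 at distance 13 (to A); all others are ≤ 13.
With {B} the worst case is 19.
With {C} the worst case is 23.
No size-1 selection achieves below 13.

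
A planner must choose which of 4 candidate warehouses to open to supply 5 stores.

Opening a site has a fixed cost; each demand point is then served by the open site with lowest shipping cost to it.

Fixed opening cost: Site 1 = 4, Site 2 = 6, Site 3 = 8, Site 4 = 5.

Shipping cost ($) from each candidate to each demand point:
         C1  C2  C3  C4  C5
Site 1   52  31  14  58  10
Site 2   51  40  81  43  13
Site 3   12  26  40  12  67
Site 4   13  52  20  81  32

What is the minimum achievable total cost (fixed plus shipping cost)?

86

Open {Site 1, Site 3}: assign each demand point to its cheapest open site.
  C1→Site 3 12, C2→Site 3 26, C3→Site 1 14, C4→Site 3 12, C5→Site 1 10
  shipping cost 74, fixed 12 → total 86.
Compare {Site 1, Site 3, Site 4}: shipping cost 74 + fixed 17 = 91.
Compare {Site 1, Site 2, Site 3}: shipping cost 74 + fixed 18 = 92.
Compare {Site 1, Site 2, Site 3, Site 4}: shipping cost 74 + fixed 23 = 97.
All other subsets cost ≥ 91. Minimum total cost: 86.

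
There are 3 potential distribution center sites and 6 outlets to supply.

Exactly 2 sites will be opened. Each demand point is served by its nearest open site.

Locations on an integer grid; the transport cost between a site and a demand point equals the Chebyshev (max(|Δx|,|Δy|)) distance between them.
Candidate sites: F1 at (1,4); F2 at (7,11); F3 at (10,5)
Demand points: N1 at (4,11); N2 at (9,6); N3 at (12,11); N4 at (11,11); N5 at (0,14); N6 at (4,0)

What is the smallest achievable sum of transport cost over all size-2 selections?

Open {F2, F3}.
  N1→F2 3, N2→F3 1, N3→F2 5, N4→F2 4, N5→F2 7, N6→F3 6  ⇒ total 26.
Compare {F1, F2}: total 28.
Compare {F1, F3}: total 33.

26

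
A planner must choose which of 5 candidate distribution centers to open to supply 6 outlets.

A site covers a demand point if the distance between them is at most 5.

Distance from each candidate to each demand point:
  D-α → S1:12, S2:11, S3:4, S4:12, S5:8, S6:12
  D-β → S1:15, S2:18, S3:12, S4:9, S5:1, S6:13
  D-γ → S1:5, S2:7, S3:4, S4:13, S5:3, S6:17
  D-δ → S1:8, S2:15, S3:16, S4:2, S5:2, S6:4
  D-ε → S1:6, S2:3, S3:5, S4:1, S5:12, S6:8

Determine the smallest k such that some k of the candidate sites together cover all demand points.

3

Coverage sets (demand points within 5 of each site):
  D-α: {S3}
  D-β: {S5}
  D-γ: {S1, S3, S5}
  D-δ: {S4, S5, S6}
  D-ε: {S2, S3, S4}
No 2 sites suffice: every size-2 union leaves at least one demand point uncovered.
But {D-γ, D-δ, D-ε} covers everything, so the minimum is 3.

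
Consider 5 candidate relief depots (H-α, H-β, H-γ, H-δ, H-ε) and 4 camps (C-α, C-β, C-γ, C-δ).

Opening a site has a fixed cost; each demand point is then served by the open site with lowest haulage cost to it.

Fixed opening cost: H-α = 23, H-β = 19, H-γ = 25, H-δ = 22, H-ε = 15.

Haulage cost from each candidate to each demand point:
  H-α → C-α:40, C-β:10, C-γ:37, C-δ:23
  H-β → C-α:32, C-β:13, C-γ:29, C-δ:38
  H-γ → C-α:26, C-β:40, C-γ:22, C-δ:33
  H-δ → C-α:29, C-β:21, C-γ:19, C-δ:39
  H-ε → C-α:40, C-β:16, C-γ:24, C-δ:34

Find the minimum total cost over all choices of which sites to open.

126

Open {H-α, H-δ}: assign each demand point to its cheapest open site.
  C-α→H-δ 29, C-β→H-α 10, C-γ→H-δ 19, C-δ→H-α 23
  haulage cost 81, fixed 45 → total 126.
Compare {H-ε}: haulage cost 114 + fixed 15 = 129.
Compare {H-α, H-γ}: haulage cost 81 + fixed 48 = 129.
Compare {H-δ}: haulage cost 108 + fixed 22 = 130.
All other subsets cost ≥ 129. Minimum total cost: 126.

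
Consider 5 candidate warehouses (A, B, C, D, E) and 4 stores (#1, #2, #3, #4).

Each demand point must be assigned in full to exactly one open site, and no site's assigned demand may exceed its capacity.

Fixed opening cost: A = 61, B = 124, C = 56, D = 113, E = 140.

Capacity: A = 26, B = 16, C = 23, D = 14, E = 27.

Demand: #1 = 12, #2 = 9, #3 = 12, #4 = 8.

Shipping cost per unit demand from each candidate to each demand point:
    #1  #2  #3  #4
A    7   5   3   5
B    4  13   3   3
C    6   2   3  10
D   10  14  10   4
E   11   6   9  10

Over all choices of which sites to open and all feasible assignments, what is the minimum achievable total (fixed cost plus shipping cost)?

283

Open {A, C}; cheapest assignment that respects the capacities:
  A (cap 26, load 20): #3, #4 — cost 12×3 + 8×5 = 76
  C (cap 23, load 21): #1, #2 — cost 12×6 + 9×2 = 90
  Shipping 166, fixed 117 → total 283.
  Any other capacity-feasible assignment to {A, C} ships for at least 166.
Compare {A, B, C}: its best feasible assignment gives total 383.
Compare {A, C, D}: its best feasible assignment gives total 388.
Every other set of open sites that can feasibly serve all demand totals ≥ 383 even under its best assignment. Minimum: 283.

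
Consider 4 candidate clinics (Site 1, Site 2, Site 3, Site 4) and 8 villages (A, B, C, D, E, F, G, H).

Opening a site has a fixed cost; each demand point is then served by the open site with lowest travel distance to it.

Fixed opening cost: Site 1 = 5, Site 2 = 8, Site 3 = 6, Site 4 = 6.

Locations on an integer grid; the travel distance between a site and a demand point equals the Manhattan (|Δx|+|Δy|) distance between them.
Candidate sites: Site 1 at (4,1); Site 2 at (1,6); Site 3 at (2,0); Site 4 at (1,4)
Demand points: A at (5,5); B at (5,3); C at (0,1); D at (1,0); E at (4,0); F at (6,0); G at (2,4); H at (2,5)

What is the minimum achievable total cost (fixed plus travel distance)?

Open {Site 1, Site 4}: assign each demand point to its cheapest open site.
  A→Site 1 5, B→Site 1 3, C→Site 1 4, D→Site 1 4, E→Site 1 1, F→Site 1 3, G→Site 4 1, H→Site 4 2
  travel distance 23, fixed 11 → total 34.
Compare {Site 3, Site 4}: travel distance 23 + fixed 12 = 35.
Compare {Site 1}: travel distance 31 + fixed 5 = 36.
Compare {Site 1, Site 3}: travel distance 25 + fixed 11 = 36.
All other subsets cost ≥ 35. Minimum total cost: 34.

34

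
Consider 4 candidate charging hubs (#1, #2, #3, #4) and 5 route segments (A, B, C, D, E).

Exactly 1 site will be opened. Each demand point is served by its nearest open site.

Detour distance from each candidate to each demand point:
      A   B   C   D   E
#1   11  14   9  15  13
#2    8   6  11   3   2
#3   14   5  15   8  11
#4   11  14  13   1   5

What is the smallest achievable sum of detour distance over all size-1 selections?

30

Open {#2}.
  A→#2 8, B→#2 6, C→#2 11, D→#2 3, E→#2 2  ⇒ total 30.
Compare {#4}: total 44.
Compare {#3}: total 53.
No size-1 selection does better; minimum is 30.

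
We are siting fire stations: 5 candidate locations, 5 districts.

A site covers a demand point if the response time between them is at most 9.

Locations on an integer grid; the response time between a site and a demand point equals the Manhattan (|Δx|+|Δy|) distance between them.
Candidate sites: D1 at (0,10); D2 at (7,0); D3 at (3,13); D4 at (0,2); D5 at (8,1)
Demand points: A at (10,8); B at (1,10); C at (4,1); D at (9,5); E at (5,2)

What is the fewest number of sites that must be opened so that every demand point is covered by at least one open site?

Coverage sets (demand points within 9 of each site):
  D1: {B}
  D2: {C, D, E}
  D3: {B}
  D4: {B, C, E}
  D5: {A, C, D, E}
No single site covers all 5 demand points.
But {D1, D5} covers everything, so the minimum is 2.

2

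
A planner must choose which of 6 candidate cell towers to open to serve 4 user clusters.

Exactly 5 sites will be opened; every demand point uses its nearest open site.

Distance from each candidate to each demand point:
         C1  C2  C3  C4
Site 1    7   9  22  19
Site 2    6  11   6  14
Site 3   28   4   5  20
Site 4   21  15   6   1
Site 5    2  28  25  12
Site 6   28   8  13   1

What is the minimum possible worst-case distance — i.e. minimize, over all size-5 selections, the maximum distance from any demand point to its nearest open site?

5

Open {Site 1, Site 2, Site 3, Site 4, Site 5}.
  Farthest demand point is C3 at distance 5 (to Site 3); all others are ≤ 5.
With {Site 1, Site 2, Site 3, Site 5, Site 6} the worst case is 5.
With {Site 1, Site 3, Site 4, Site 5, Site 6} the worst case is 5.
No size-5 selection achieves below 5.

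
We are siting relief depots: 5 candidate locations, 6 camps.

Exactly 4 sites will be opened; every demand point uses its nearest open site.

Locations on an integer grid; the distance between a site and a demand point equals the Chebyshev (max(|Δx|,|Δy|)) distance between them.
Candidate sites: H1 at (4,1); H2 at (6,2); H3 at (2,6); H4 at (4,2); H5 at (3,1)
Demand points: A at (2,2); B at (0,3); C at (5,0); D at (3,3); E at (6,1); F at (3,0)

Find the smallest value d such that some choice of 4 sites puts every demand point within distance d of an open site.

3

Open {H1, H2, H3, H4}.
  Farthest demand point is B at distance 3 (to H3); all others are ≤ 3.
With {H1, H2, H3, H5} the worst case is 3.
With {H1, H2, H4, H5} the worst case is 3.
No size-4 selection achieves below 3.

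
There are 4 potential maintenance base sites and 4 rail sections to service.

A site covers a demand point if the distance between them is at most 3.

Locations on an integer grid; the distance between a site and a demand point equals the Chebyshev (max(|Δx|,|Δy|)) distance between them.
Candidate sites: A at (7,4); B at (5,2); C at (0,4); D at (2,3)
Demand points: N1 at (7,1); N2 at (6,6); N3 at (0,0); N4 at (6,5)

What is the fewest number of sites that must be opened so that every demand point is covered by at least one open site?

2

Coverage sets (demand points within 3 of each site):
  A: {N1, N2, N4}
  B: {N1, N4}
  C: {}
  D: {N3}
No single site covers all 4 demand points.
But {A, D} covers everything, so the minimum is 2.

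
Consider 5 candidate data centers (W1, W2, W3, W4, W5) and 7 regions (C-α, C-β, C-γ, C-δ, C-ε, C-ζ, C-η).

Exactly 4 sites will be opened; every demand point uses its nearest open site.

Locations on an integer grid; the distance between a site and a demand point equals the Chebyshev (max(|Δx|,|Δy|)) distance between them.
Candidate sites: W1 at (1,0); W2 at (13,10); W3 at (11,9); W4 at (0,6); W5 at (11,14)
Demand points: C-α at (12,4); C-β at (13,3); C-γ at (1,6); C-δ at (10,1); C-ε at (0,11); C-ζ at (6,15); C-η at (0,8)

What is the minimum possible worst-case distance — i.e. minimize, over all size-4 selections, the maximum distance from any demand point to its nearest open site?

Open {W1, W2, W3, W4}.
  Farthest demand point is C-δ at distance 8 (to W3); all others are ≤ 8.
With {W1, W3, W4, W5} the worst case is 8.
With {W2, W3, W4, W5} the worst case is 8.
No size-4 selection achieves below 8.

8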